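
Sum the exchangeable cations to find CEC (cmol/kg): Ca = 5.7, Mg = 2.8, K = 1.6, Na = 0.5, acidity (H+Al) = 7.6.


Step 1: CEC = Ca + Mg + K + Na + (H+Al)
Step 2: CEC = 5.7 + 2.8 + 1.6 + 0.5 + 7.6
Step 3: CEC = 18.2 cmol/kg

18.2


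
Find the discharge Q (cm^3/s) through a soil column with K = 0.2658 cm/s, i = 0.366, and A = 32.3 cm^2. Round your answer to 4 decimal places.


Step 1: Apply Darcy's law: Q = K * i * A
Step 2: Q = 0.2658 * 0.366 * 32.3
Step 3: Q = 3.1422 cm^3/s

3.1422


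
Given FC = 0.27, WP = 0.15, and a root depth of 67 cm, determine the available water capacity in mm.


Step 1: Available water = (FC - WP) * depth * 10
Step 2: AW = (0.27 - 0.15) * 67 * 10
Step 3: AW = 0.12 * 67 * 10
Step 4: AW = 80.4 mm

80.4


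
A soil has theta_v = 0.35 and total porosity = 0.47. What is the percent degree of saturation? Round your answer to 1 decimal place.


Step 1: S = 100 * theta_v / n
Step 2: S = 100 * 0.35 / 0.47
Step 3: S = 74.5%

74.5


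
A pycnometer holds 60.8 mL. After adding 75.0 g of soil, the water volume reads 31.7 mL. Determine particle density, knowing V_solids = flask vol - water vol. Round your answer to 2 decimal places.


Step 1: Volume of solids = flask volume - water volume with soil
Step 2: V_solids = 60.8 - 31.7 = 29.1 mL
Step 3: Particle density = mass / V_solids = 75.0 / 29.1 = 2.58 g/cm^3

2.58


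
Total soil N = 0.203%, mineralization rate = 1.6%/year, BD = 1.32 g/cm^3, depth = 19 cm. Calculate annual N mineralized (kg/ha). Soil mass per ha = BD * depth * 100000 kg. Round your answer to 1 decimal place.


Step 1: Soil mass per ha = BD * depth * 100000 = 1.32 * 19 * 100000 = 2508000 kg
Step 2: Total N pool = soil mass * N%/100 = 2508000 * 0.203/100 = 5091.24 kg/ha
Step 3: N mineralized = N pool * rate%/100 = 5091.24 * 1.6/100 = 81.5 kg/ha/yr

81.5


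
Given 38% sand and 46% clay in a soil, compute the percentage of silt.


Step 1: sand + silt + clay = 100%
Step 2: silt = 100 - sand - clay
Step 3: silt = 100 - 38 - 46
Step 4: silt = 16%

16


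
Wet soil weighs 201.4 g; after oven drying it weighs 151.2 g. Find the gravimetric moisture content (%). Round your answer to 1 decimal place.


Step 1: Water mass = wet - dry = 201.4 - 151.2 = 50.2 g
Step 2: w = 100 * water mass / dry mass
Step 3: w = 100 * 50.2 / 151.2 = 33.2%

33.2


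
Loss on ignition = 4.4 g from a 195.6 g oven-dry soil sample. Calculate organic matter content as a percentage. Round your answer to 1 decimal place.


Step 1: OM% = 100 * LOI / sample mass
Step 2: OM = 100 * 4.4 / 195.6
Step 3: OM = 2.2%

2.2


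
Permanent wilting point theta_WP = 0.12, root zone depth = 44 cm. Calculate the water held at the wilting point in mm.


Step 1: Water (mm) = theta_WP * depth * 10
Step 2: Water = 0.12 * 44 * 10
Step 3: Water = 52.8 mm

52.8


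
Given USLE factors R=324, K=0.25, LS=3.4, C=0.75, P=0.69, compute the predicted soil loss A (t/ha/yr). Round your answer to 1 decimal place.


Step 1: A = R * K * LS * C * P
Step 2: R * K = 324 * 0.25 = 81.0
Step 3: (R*K) * LS = 81.0 * 3.4 = 275.4
Step 4: * C * P = 275.4 * 0.75 * 0.69 = 142.5
Step 5: A = 142.5 t/(ha*yr)

142.5


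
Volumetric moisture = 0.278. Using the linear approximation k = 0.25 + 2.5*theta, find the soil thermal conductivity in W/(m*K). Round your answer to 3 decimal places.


Step 1: k = 0.25 + 2.5 * theta
Step 2: k = 0.25 + 2.5 * 0.278
Step 3: k = 0.25 + 0.695
Step 4: k = 0.945 W/(m*K)

0.945


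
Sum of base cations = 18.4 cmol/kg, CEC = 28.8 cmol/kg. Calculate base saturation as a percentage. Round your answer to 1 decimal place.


Step 1: BS = 100 * (sum of bases) / CEC
Step 2: BS = 100 * 18.4 / 28.8
Step 3: BS = 63.9%

63.9


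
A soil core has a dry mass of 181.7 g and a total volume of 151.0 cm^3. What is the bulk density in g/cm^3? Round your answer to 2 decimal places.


Step 1: Identify the formula: BD = dry mass / volume
Step 2: Substitute values: BD = 181.7 / 151.0
Step 3: BD = 1.2 g/cm^3

1.2


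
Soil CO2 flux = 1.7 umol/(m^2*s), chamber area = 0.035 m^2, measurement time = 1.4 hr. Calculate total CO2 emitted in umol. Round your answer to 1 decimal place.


Step 1: Convert time to seconds: 1.4 hr * 3600 = 5040.0 s
Step 2: Total = flux * area * time_s
Step 3: Total = 1.7 * 0.035 * 5040.0
Step 4: Total = 299.9 umol

299.9


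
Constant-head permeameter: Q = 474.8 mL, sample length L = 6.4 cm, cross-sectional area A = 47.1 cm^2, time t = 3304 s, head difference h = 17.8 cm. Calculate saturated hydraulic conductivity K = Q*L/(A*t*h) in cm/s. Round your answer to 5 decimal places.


Step 1: K = Q * L / (A * t * h)
Step 2: Numerator = 474.8 * 6.4 = 3038.72
Step 3: Denominator = 47.1 * 3304 * 17.8 = 2770007.52
Step 4: K = 3038.72 / 2770007.52 = 0.0011 cm/s

0.0011


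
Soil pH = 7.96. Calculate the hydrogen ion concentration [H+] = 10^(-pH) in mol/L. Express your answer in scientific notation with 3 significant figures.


Step 1: [H+] = 10^(-pH)
Step 2: [H+] = 10^(-7.96)
Step 3: [H+] = 1.10e-08 mol/L

1.10e-08


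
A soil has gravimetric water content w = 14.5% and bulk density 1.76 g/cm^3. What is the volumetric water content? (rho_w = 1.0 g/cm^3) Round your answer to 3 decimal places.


Step 1: theta = (w / 100) * BD / rho_w
Step 2: theta = (14.5 / 100) * 1.76 / 1.0
Step 3: theta = 0.145 * 1.76
Step 4: theta = 0.255

0.255


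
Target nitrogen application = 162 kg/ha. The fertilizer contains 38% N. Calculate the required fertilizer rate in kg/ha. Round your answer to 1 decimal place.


Step 1: Fertilizer rate = target N / (N content / 100)
Step 2: Rate = 162 / (38 / 100)
Step 3: Rate = 162 / 0.38
Step 4: Rate = 426.3 kg/ha

426.3


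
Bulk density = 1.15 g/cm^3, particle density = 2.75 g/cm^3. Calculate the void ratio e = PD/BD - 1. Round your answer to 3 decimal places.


Step 1: e = PD / BD - 1
Step 2: e = 2.75 / 1.15 - 1
Step 3: e = 2.3913 - 1
Step 4: e = 1.391

1.391


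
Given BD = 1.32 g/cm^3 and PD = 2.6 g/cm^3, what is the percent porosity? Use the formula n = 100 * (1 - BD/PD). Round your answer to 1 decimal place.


Step 1: Formula: n = 100 * (1 - BD / PD)
Step 2: n = 100 * (1 - 1.32 / 2.6)
Step 3: n = 100 * (1 - 0.50769)
Step 4: n = 49.2%

49.2


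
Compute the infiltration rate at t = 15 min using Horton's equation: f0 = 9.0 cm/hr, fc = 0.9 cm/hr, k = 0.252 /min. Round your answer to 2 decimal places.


Step 1: f = fc + (f0 - fc) * exp(-k * t)
Step 2: exp(-0.252 * 15) = 0.022823
Step 3: f = 0.9 + (9.0 - 0.9) * 0.022823
Step 4: f = 0.9 + 8.1 * 0.022823
Step 5: f = 1.08 cm/hr

1.08


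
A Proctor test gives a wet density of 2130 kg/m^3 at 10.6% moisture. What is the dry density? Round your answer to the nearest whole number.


Step 1: Dry density = wet density / (1 + w/100)
Step 2: Dry density = 2130 / (1 + 10.6/100)
Step 3: Dry density = 2130 / 1.106
Step 4: Dry density = 1926 kg/m^3

1926


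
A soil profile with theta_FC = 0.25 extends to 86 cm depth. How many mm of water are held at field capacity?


Step 1: Water (mm) = theta_FC * depth (cm) * 10
Step 2: Water = 0.25 * 86 * 10
Step 3: Water = 215.0 mm

215.0


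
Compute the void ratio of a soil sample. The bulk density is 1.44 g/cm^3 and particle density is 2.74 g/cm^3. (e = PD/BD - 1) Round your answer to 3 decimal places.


Step 1: e = PD / BD - 1
Step 2: e = 2.74 / 1.44 - 1
Step 3: e = 1.90278 - 1
Step 4: e = 0.903

0.903


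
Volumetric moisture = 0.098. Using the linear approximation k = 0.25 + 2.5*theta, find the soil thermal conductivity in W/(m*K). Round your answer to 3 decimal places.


Step 1: k = 0.25 + 2.5 * theta
Step 2: k = 0.25 + 2.5 * 0.098
Step 3: k = 0.25 + 0.245
Step 4: k = 0.495 W/(m*K)

0.495


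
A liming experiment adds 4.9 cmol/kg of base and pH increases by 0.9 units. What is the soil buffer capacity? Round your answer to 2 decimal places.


Step 1: BC = change in base / change in pH
Step 2: BC = 4.9 / 0.9
Step 3: BC = 5.44 cmol/(kg*pH unit)

5.44


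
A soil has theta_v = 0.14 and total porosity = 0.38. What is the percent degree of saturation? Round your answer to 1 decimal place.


Step 1: S = 100 * theta_v / n
Step 2: S = 100 * 0.14 / 0.38
Step 3: S = 36.8%

36.8


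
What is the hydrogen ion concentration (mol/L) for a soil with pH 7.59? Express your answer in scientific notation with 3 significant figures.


Step 1: [H+] = 10^(-pH)
Step 2: [H+] = 10^(-7.59)
Step 3: [H+] = 2.57e-08 mol/L

2.57e-08


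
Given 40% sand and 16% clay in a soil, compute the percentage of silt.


Step 1: sand + silt + clay = 100%
Step 2: silt = 100 - sand - clay
Step 3: silt = 100 - 40 - 16
Step 4: silt = 44%

44


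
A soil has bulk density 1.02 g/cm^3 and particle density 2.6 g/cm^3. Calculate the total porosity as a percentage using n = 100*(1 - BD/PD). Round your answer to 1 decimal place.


Step 1: Formula: n = 100 * (1 - BD / PD)
Step 2: n = 100 * (1 - 1.02 / 2.6)
Step 3: n = 100 * (1 - 0.39231)
Step 4: n = 60.8%

60.8


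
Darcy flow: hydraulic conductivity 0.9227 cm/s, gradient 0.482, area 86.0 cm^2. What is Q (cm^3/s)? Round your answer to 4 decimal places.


Step 1: Apply Darcy's law: Q = K * i * A
Step 2: Q = 0.9227 * 0.482 * 86.0
Step 3: Q = 38.2478 cm^3/s

38.2478


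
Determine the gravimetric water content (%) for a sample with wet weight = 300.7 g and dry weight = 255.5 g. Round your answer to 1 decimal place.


Step 1: Water mass = wet - dry = 300.7 - 255.5 = 45.2 g
Step 2: w = 100 * water mass / dry mass
Step 3: w = 100 * 45.2 / 255.5 = 17.7%

17.7


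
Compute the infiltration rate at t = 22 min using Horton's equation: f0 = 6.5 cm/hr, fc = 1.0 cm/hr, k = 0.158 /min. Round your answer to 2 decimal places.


Step 1: f = fc + (f0 - fc) * exp(-k * t)
Step 2: exp(-0.158 * 22) = 0.030931
Step 3: f = 1.0 + (6.5 - 1.0) * 0.030931
Step 4: f = 1.0 + 5.5 * 0.030931
Step 5: f = 1.17 cm/hr

1.17


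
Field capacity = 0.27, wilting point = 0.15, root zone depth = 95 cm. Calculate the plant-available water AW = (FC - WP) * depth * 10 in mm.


Step 1: Available water = (FC - WP) * depth * 10
Step 2: AW = (0.27 - 0.15) * 95 * 10
Step 3: AW = 0.12 * 95 * 10
Step 4: AW = 114.0 mm

114.0


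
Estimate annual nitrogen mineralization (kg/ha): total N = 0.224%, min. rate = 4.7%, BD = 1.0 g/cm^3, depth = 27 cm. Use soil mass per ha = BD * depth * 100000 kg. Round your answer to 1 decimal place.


Step 1: Soil mass per ha = BD * depth * 100000 = 1.0 * 27 * 100000 = 2700000 kg
Step 2: Total N pool = soil mass * N%/100 = 2700000 * 0.224/100 = 6048.0 kg/ha
Step 3: N mineralized = N pool * rate%/100 = 6048.0 * 4.7/100 = 284.3 kg/ha/yr

284.3


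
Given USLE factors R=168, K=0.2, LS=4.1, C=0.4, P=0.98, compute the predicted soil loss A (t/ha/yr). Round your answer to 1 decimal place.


Step 1: A = R * K * LS * C * P
Step 2: R * K = 168 * 0.2 = 33.6
Step 3: (R*K) * LS = 33.6 * 4.1 = 137.76
Step 4: * C * P = 137.76 * 0.4 * 0.98 = 54.0
Step 5: A = 54.0 t/(ha*yr)

54.0


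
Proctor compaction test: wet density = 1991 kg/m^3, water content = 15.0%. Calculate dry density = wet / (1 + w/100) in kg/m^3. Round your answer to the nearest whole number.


Step 1: Dry density = wet density / (1 + w/100)
Step 2: Dry density = 1991 / (1 + 15.0/100)
Step 3: Dry density = 1991 / 1.15
Step 4: Dry density = 1731 kg/m^3

1731


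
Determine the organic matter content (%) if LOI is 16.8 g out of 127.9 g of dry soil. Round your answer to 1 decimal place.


Step 1: OM% = 100 * LOI / sample mass
Step 2: OM = 100 * 16.8 / 127.9
Step 3: OM = 13.1%

13.1


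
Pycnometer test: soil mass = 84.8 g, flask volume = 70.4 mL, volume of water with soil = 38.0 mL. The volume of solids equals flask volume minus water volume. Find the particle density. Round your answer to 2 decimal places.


Step 1: Volume of solids = flask volume - water volume with soil
Step 2: V_solids = 70.4 - 38.0 = 32.4 mL
Step 3: Particle density = mass / V_solids = 84.8 / 32.4 = 2.62 g/cm^3

2.62


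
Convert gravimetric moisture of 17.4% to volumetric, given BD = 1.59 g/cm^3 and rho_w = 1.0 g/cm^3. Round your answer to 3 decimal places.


Step 1: theta = (w / 100) * BD / rho_w
Step 2: theta = (17.4 / 100) * 1.59 / 1.0
Step 3: theta = 0.174 * 1.59
Step 4: theta = 0.277

0.277


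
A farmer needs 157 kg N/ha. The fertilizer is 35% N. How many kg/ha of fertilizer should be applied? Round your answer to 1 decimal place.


Step 1: Fertilizer rate = target N / (N content / 100)
Step 2: Rate = 157 / (35 / 100)
Step 3: Rate = 157 / 0.35
Step 4: Rate = 448.6 kg/ha

448.6


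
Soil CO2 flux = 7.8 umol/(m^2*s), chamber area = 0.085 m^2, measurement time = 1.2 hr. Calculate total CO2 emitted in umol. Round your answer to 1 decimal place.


Step 1: Convert time to seconds: 1.2 hr * 3600 = 4320.0 s
Step 2: Total = flux * area * time_s
Step 3: Total = 7.8 * 0.085 * 4320.0
Step 4: Total = 2864.2 umol

2864.2


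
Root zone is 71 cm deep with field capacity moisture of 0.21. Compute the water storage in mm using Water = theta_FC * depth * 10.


Step 1: Water (mm) = theta_FC * depth (cm) * 10
Step 2: Water = 0.21 * 71 * 10
Step 3: Water = 149.1 mm

149.1


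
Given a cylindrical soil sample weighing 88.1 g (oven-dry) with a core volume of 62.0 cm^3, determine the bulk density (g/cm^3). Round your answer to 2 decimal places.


Step 1: Identify the formula: BD = dry mass / volume
Step 2: Substitute values: BD = 88.1 / 62.0
Step 3: BD = 1.42 g/cm^3

1.42


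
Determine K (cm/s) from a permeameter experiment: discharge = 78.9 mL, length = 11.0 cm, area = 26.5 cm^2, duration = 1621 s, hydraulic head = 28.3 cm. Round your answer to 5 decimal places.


Step 1: K = Q * L / (A * t * h)
Step 2: Numerator = 78.9 * 11.0 = 867.9
Step 3: Denominator = 26.5 * 1621 * 28.3 = 1215668.95
Step 4: K = 867.9 / 1215668.95 = 0.00071 cm/s

0.00071


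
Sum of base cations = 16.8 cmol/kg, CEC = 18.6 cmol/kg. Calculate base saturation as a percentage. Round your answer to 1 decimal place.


Step 1: BS = 100 * (sum of bases) / CEC
Step 2: BS = 100 * 16.8 / 18.6
Step 3: BS = 90.3%

90.3


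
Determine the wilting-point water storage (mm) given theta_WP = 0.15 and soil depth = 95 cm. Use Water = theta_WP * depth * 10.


Step 1: Water (mm) = theta_WP * depth * 10
Step 2: Water = 0.15 * 95 * 10
Step 3: Water = 142.5 mm

142.5


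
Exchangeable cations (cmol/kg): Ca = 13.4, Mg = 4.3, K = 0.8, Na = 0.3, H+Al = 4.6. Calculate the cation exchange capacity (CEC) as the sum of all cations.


Step 1: CEC = Ca + Mg + K + Na + (H+Al)
Step 2: CEC = 13.4 + 4.3 + 0.8 + 0.3 + 4.6
Step 3: CEC = 23.4 cmol/kg

23.4


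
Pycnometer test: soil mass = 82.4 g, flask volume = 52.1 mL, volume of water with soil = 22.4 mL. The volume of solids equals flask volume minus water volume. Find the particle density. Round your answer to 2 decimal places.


Step 1: Volume of solids = flask volume - water volume with soil
Step 2: V_solids = 52.1 - 22.4 = 29.7 mL
Step 3: Particle density = mass / V_solids = 82.4 / 29.7 = 2.77 g/cm^3

2.77


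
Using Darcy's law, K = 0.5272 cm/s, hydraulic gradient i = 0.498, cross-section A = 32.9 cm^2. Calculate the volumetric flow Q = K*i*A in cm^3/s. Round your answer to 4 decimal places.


Step 1: Apply Darcy's law: Q = K * i * A
Step 2: Q = 0.5272 * 0.498 * 32.9
Step 3: Q = 8.6378 cm^3/s

8.6378


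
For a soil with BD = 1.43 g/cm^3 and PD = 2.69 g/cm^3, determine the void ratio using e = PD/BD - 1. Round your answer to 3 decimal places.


Step 1: e = PD / BD - 1
Step 2: e = 2.69 / 1.43 - 1
Step 3: e = 1.88112 - 1
Step 4: e = 0.881

0.881


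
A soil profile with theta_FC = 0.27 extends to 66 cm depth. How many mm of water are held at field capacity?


Step 1: Water (mm) = theta_FC * depth (cm) * 10
Step 2: Water = 0.27 * 66 * 10
Step 3: Water = 178.2 mm

178.2


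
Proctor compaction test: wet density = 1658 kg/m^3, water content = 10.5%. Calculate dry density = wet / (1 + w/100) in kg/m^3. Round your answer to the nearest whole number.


Step 1: Dry density = wet density / (1 + w/100)
Step 2: Dry density = 1658 / (1 + 10.5/100)
Step 3: Dry density = 1658 / 1.105
Step 4: Dry density = 1500 kg/m^3

1500


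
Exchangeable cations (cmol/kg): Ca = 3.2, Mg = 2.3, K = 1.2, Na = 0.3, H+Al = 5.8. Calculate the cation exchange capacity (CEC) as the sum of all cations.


Step 1: CEC = Ca + Mg + K + Na + (H+Al)
Step 2: CEC = 3.2 + 2.3 + 1.2 + 0.3 + 5.8
Step 3: CEC = 12.8 cmol/kg

12.8


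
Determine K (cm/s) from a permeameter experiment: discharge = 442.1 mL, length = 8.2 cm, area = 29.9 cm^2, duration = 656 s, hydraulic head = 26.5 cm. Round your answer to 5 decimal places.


Step 1: K = Q * L / (A * t * h)
Step 2: Numerator = 442.1 * 8.2 = 3625.22
Step 3: Denominator = 29.9 * 656 * 26.5 = 519781.6
Step 4: K = 3625.22 / 519781.6 = 0.00697 cm/s

0.00697


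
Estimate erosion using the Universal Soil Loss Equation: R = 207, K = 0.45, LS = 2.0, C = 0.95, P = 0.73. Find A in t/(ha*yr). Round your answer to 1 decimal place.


Step 1: A = R * K * LS * C * P
Step 2: R * K = 207 * 0.45 = 93.15
Step 3: (R*K) * LS = 93.15 * 2.0 = 186.3
Step 4: * C * P = 186.3 * 0.95 * 0.73 = 129.2
Step 5: A = 129.2 t/(ha*yr)

129.2


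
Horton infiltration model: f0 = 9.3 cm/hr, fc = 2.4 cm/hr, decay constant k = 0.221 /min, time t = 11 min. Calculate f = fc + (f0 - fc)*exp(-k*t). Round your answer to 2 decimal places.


Step 1: f = fc + (f0 - fc) * exp(-k * t)
Step 2: exp(-0.221 * 11) = 0.087949
Step 3: f = 2.4 + (9.3 - 2.4) * 0.087949
Step 4: f = 2.4 + 6.9 * 0.087949
Step 5: f = 3.01 cm/hr

3.01


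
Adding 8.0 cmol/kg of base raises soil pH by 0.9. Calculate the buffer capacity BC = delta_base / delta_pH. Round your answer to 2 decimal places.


Step 1: BC = change in base / change in pH
Step 2: BC = 8.0 / 0.9
Step 3: BC = 8.89 cmol/(kg*pH unit)

8.89


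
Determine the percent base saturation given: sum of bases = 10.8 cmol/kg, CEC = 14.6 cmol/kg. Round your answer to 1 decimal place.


Step 1: BS = 100 * (sum of bases) / CEC
Step 2: BS = 100 * 10.8 / 14.6
Step 3: BS = 74.0%

74.0


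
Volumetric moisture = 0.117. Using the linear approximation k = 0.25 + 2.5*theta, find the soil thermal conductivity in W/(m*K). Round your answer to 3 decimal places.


Step 1: k = 0.25 + 2.5 * theta
Step 2: k = 0.25 + 2.5 * 0.117
Step 3: k = 0.25 + 0.293
Step 4: k = 0.543 W/(m*K)

0.543


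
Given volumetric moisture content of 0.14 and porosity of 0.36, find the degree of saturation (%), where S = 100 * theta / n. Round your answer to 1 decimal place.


Step 1: S = 100 * theta_v / n
Step 2: S = 100 * 0.14 / 0.36
Step 3: S = 38.9%

38.9


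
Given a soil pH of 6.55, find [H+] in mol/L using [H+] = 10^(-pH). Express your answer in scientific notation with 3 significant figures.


Step 1: [H+] = 10^(-pH)
Step 2: [H+] = 10^(-6.55)
Step 3: [H+] = 2.82e-07 mol/L

2.82e-07


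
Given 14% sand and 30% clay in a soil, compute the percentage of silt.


Step 1: sand + silt + clay = 100%
Step 2: silt = 100 - sand - clay
Step 3: silt = 100 - 14 - 30
Step 4: silt = 56%

56


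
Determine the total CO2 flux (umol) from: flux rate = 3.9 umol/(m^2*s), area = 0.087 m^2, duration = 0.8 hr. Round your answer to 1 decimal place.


Step 1: Convert time to seconds: 0.8 hr * 3600 = 2880.0 s
Step 2: Total = flux * area * time_s
Step 3: Total = 3.9 * 0.087 * 2880.0
Step 4: Total = 977.2 umol

977.2


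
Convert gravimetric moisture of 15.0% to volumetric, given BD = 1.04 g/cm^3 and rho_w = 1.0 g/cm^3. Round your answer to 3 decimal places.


Step 1: theta = (w / 100) * BD / rho_w
Step 2: theta = (15.0 / 100) * 1.04 / 1.0
Step 3: theta = 0.15 * 1.04
Step 4: theta = 0.156

0.156


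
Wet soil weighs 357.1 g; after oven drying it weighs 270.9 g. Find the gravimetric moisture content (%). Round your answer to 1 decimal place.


Step 1: Water mass = wet - dry = 357.1 - 270.9 = 86.2 g
Step 2: w = 100 * water mass / dry mass
Step 3: w = 100 * 86.2 / 270.9 = 31.8%

31.8


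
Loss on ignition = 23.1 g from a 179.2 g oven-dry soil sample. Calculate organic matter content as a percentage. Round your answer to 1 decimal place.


Step 1: OM% = 100 * LOI / sample mass
Step 2: OM = 100 * 23.1 / 179.2
Step 3: OM = 12.9%

12.9


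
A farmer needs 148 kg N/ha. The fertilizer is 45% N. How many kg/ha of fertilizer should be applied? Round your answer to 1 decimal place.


Step 1: Fertilizer rate = target N / (N content / 100)
Step 2: Rate = 148 / (45 / 100)
Step 3: Rate = 148 / 0.45
Step 4: Rate = 328.9 kg/ha

328.9


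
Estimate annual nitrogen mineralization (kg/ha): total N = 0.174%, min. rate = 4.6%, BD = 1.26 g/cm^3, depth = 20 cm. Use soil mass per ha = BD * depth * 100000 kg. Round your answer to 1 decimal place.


Step 1: Soil mass per ha = BD * depth * 100000 = 1.26 * 20 * 100000 = 2520000 kg
Step 2: Total N pool = soil mass * N%/100 = 2520000 * 0.174/100 = 4384.8 kg/ha
Step 3: N mineralized = N pool * rate%/100 = 4384.8 * 4.6/100 = 201.7 kg/ha/yr

201.7


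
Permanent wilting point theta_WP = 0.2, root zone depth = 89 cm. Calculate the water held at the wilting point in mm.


Step 1: Water (mm) = theta_WP * depth * 10
Step 2: Water = 0.2 * 89 * 10
Step 3: Water = 178.0 mm

178.0


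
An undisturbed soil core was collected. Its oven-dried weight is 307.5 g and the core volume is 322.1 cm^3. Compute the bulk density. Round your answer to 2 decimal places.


Step 1: Identify the formula: BD = dry mass / volume
Step 2: Substitute values: BD = 307.5 / 322.1
Step 3: BD = 0.95 g/cm^3

0.95


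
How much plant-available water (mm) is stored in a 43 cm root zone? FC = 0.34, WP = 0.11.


Step 1: Available water = (FC - WP) * depth * 10
Step 2: AW = (0.34 - 0.11) * 43 * 10
Step 3: AW = 0.23 * 43 * 10
Step 4: AW = 98.9 mm

98.9


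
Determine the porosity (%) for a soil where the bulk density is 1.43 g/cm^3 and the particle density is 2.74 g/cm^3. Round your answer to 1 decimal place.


Step 1: Formula: n = 100 * (1 - BD / PD)
Step 2: n = 100 * (1 - 1.43 / 2.74)
Step 3: n = 100 * (1 - 0.5219)
Step 4: n = 47.8%

47.8


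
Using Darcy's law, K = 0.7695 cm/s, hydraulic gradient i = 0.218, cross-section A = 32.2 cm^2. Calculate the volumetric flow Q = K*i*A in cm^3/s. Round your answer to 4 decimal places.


Step 1: Apply Darcy's law: Q = K * i * A
Step 2: Q = 0.7695 * 0.218 * 32.2
Step 3: Q = 5.4016 cm^3/s

5.4016


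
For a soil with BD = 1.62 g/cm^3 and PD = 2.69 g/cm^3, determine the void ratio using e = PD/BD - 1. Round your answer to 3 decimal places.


Step 1: e = PD / BD - 1
Step 2: e = 2.69 / 1.62 - 1
Step 3: e = 1.66049 - 1
Step 4: e = 0.66

0.66


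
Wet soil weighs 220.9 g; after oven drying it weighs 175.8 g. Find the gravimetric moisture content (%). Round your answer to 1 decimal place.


Step 1: Water mass = wet - dry = 220.9 - 175.8 = 45.1 g
Step 2: w = 100 * water mass / dry mass
Step 3: w = 100 * 45.1 / 175.8 = 25.7%

25.7


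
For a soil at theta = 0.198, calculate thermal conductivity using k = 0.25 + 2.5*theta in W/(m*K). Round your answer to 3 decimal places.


Step 1: k = 0.25 + 2.5 * theta
Step 2: k = 0.25 + 2.5 * 0.198
Step 3: k = 0.25 + 0.495
Step 4: k = 0.745 W/(m*K)

0.745


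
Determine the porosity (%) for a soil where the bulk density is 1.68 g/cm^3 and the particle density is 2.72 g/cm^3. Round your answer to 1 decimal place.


Step 1: Formula: n = 100 * (1 - BD / PD)
Step 2: n = 100 * (1 - 1.68 / 2.72)
Step 3: n = 100 * (1 - 0.61765)
Step 4: n = 38.2%

38.2


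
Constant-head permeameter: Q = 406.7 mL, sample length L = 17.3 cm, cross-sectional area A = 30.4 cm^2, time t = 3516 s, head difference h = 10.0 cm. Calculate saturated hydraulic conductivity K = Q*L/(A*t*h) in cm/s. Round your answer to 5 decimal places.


Step 1: K = Q * L / (A * t * h)
Step 2: Numerator = 406.7 * 17.3 = 7035.91
Step 3: Denominator = 30.4 * 3516 * 10.0 = 1068864.0
Step 4: K = 7035.91 / 1068864.0 = 0.00658 cm/s

0.00658


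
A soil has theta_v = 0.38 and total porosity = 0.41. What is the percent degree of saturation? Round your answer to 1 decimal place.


Step 1: S = 100 * theta_v / n
Step 2: S = 100 * 0.38 / 0.41
Step 3: S = 92.7%

92.7


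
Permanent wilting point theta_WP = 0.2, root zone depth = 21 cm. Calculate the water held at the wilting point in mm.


Step 1: Water (mm) = theta_WP * depth * 10
Step 2: Water = 0.2 * 21 * 10
Step 3: Water = 42.0 mm

42.0


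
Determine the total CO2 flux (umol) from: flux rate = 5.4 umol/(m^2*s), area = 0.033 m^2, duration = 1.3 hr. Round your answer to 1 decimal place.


Step 1: Convert time to seconds: 1.3 hr * 3600 = 4680.0 s
Step 2: Total = flux * area * time_s
Step 3: Total = 5.4 * 0.033 * 4680.0
Step 4: Total = 834.0 umol

834.0


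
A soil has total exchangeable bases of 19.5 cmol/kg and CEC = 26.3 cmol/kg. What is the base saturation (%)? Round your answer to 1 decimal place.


Step 1: BS = 100 * (sum of bases) / CEC
Step 2: BS = 100 * 19.5 / 26.3
Step 3: BS = 74.1%

74.1


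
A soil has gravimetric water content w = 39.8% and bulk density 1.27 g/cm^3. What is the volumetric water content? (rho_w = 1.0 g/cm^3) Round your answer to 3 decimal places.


Step 1: theta = (w / 100) * BD / rho_w
Step 2: theta = (39.8 / 100) * 1.27 / 1.0
Step 3: theta = 0.398 * 1.27
Step 4: theta = 0.505

0.505


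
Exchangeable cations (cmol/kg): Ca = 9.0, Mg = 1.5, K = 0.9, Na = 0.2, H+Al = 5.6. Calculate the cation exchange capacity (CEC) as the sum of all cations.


Step 1: CEC = Ca + Mg + K + Na + (H+Al)
Step 2: CEC = 9.0 + 1.5 + 0.9 + 0.2 + 5.6
Step 3: CEC = 17.2 cmol/kg

17.2


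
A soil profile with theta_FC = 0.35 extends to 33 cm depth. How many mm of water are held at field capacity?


Step 1: Water (mm) = theta_FC * depth (cm) * 10
Step 2: Water = 0.35 * 33 * 10
Step 3: Water = 115.5 mm

115.5


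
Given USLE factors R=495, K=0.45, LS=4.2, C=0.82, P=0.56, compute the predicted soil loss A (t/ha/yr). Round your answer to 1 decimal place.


Step 1: A = R * K * LS * C * P
Step 2: R * K = 495 * 0.45 = 222.75
Step 3: (R*K) * LS = 222.75 * 4.2 = 935.55
Step 4: * C * P = 935.55 * 0.82 * 0.56 = 429.6
Step 5: A = 429.6 t/(ha*yr)

429.6


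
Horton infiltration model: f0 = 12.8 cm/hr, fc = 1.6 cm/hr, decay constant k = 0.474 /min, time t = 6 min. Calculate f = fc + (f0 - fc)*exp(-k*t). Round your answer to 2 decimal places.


Step 1: f = fc + (f0 - fc) * exp(-k * t)
Step 2: exp(-0.474 * 6) = 0.058192
Step 3: f = 1.6 + (12.8 - 1.6) * 0.058192
Step 4: f = 1.6 + 11.2 * 0.058192
Step 5: f = 2.25 cm/hr

2.25


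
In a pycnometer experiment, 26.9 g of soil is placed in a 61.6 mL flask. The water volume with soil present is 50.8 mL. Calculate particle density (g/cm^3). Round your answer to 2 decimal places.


Step 1: Volume of solids = flask volume - water volume with soil
Step 2: V_solids = 61.6 - 50.8 = 10.8 mL
Step 3: Particle density = mass / V_solids = 26.9 / 10.8 = 2.49 g/cm^3

2.49


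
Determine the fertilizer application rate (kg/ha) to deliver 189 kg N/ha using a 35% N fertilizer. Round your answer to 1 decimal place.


Step 1: Fertilizer rate = target N / (N content / 100)
Step 2: Rate = 189 / (35 / 100)
Step 3: Rate = 189 / 0.35
Step 4: Rate = 540.0 kg/ha

540.0


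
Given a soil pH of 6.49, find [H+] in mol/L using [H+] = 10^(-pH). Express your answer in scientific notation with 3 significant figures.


Step 1: [H+] = 10^(-pH)
Step 2: [H+] = 10^(-6.49)
Step 3: [H+] = 3.24e-07 mol/L

3.24e-07


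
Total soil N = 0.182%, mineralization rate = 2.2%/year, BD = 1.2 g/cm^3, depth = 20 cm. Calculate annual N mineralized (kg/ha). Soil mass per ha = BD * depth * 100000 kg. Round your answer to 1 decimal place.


Step 1: Soil mass per ha = BD * depth * 100000 = 1.2 * 20 * 100000 = 2400000 kg
Step 2: Total N pool = soil mass * N%/100 = 2400000 * 0.182/100 = 4368.0 kg/ha
Step 3: N mineralized = N pool * rate%/100 = 4368.0 * 2.2/100 = 96.1 kg/ha/yr

96.1


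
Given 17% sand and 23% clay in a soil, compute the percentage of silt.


Step 1: sand + silt + clay = 100%
Step 2: silt = 100 - sand - clay
Step 3: silt = 100 - 17 - 23
Step 4: silt = 60%

60


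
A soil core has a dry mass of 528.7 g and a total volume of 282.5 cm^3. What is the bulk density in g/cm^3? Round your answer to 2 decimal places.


Step 1: Identify the formula: BD = dry mass / volume
Step 2: Substitute values: BD = 528.7 / 282.5
Step 3: BD = 1.87 g/cm^3

1.87


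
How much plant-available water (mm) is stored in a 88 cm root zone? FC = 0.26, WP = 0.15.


Step 1: Available water = (FC - WP) * depth * 10
Step 2: AW = (0.26 - 0.15) * 88 * 10
Step 3: AW = 0.11 * 88 * 10
Step 4: AW = 96.8 mm

96.8


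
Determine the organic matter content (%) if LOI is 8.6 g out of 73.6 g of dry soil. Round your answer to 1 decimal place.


Step 1: OM% = 100 * LOI / sample mass
Step 2: OM = 100 * 8.6 / 73.6
Step 3: OM = 11.7%

11.7


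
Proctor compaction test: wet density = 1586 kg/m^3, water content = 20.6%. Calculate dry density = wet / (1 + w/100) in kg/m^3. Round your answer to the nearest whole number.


Step 1: Dry density = wet density / (1 + w/100)
Step 2: Dry density = 1586 / (1 + 20.6/100)
Step 3: Dry density = 1586 / 1.206
Step 4: Dry density = 1315 kg/m^3

1315


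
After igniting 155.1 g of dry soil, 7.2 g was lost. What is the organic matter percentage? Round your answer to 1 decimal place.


Step 1: OM% = 100 * LOI / sample mass
Step 2: OM = 100 * 7.2 / 155.1
Step 3: OM = 4.6%

4.6


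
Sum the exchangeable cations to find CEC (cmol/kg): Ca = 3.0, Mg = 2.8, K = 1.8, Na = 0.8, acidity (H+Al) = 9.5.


Step 1: CEC = Ca + Mg + K + Na + (H+Al)
Step 2: CEC = 3.0 + 2.8 + 1.8 + 0.8 + 9.5
Step 3: CEC = 17.9 cmol/kg

17.9


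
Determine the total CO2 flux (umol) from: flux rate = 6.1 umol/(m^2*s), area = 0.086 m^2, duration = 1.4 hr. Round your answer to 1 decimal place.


Step 1: Convert time to seconds: 1.4 hr * 3600 = 5040.0 s
Step 2: Total = flux * area * time_s
Step 3: Total = 6.1 * 0.086 * 5040.0
Step 4: Total = 2644.0 umol

2644.0


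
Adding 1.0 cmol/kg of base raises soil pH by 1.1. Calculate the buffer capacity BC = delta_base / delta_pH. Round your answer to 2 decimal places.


Step 1: BC = change in base / change in pH
Step 2: BC = 1.0 / 1.1
Step 3: BC = 0.91 cmol/(kg*pH unit)

0.91


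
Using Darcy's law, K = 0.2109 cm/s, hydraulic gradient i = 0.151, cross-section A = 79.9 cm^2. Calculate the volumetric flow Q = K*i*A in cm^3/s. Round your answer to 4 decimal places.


Step 1: Apply Darcy's law: Q = K * i * A
Step 2: Q = 0.2109 * 0.151 * 79.9
Step 3: Q = 2.5445 cm^3/s

2.5445


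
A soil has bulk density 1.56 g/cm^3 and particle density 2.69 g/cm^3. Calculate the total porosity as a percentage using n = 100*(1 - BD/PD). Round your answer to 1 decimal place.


Step 1: Formula: n = 100 * (1 - BD / PD)
Step 2: n = 100 * (1 - 1.56 / 2.69)
Step 3: n = 100 * (1 - 0.57993)
Step 4: n = 42.0%

42.0


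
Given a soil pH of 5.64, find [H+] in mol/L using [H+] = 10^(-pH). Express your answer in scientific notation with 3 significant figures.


Step 1: [H+] = 10^(-pH)
Step 2: [H+] = 10^(-5.64)
Step 3: [H+] = 2.29e-06 mol/L

2.29e-06


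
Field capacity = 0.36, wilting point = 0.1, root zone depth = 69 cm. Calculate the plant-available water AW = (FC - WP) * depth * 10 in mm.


Step 1: Available water = (FC - WP) * depth * 10
Step 2: AW = (0.36 - 0.1) * 69 * 10
Step 3: AW = 0.26 * 69 * 10
Step 4: AW = 179.4 mm

179.4


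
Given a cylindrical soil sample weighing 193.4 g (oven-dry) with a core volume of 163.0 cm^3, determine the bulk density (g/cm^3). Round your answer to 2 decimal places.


Step 1: Identify the formula: BD = dry mass / volume
Step 2: Substitute values: BD = 193.4 / 163.0
Step 3: BD = 1.19 g/cm^3

1.19


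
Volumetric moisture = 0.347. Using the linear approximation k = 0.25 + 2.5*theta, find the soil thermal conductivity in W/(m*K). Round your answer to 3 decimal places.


Step 1: k = 0.25 + 2.5 * theta
Step 2: k = 0.25 + 2.5 * 0.347
Step 3: k = 0.25 + 0.868
Step 4: k = 1.118 W/(m*K)

1.118


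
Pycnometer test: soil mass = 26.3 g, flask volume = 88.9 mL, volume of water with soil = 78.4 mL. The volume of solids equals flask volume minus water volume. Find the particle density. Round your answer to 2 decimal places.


Step 1: Volume of solids = flask volume - water volume with soil
Step 2: V_solids = 88.9 - 78.4 = 10.5 mL
Step 3: Particle density = mass / V_solids = 26.3 / 10.5 = 2.5 g/cm^3

2.5


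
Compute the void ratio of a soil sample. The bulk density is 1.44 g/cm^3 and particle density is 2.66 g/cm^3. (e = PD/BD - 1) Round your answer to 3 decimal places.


Step 1: e = PD / BD - 1
Step 2: e = 2.66 / 1.44 - 1
Step 3: e = 1.84722 - 1
Step 4: e = 0.847

0.847


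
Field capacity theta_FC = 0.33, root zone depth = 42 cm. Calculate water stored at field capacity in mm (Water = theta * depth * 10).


Step 1: Water (mm) = theta_FC * depth (cm) * 10
Step 2: Water = 0.33 * 42 * 10
Step 3: Water = 138.6 mm

138.6


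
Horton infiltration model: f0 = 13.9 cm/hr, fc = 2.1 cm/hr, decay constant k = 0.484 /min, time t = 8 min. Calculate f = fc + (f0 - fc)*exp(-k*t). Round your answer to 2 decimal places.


Step 1: f = fc + (f0 - fc) * exp(-k * t)
Step 2: exp(-0.484 * 8) = 0.020817
Step 3: f = 2.1 + (13.9 - 2.1) * 0.020817
Step 4: f = 2.1 + 11.8 * 0.020817
Step 5: f = 2.35 cm/hr

2.35


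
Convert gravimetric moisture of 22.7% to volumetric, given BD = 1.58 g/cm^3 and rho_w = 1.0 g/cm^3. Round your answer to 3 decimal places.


Step 1: theta = (w / 100) * BD / rho_w
Step 2: theta = (22.7 / 100) * 1.58 / 1.0
Step 3: theta = 0.227 * 1.58
Step 4: theta = 0.359

0.359


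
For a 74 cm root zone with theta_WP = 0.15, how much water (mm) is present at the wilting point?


Step 1: Water (mm) = theta_WP * depth * 10
Step 2: Water = 0.15 * 74 * 10
Step 3: Water = 111.0 mm

111.0


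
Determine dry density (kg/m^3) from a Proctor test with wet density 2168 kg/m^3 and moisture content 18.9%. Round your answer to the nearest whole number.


Step 1: Dry density = wet density / (1 + w/100)
Step 2: Dry density = 2168 / (1 + 18.9/100)
Step 3: Dry density = 2168 / 1.189
Step 4: Dry density = 1823 kg/m^3

1823


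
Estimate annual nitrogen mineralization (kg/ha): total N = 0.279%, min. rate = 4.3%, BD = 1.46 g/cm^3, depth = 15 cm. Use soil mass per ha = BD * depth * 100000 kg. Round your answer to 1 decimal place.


Step 1: Soil mass per ha = BD * depth * 100000 = 1.46 * 15 * 100000 = 2190000 kg
Step 2: Total N pool = soil mass * N%/100 = 2190000 * 0.279/100 = 6110.1 kg/ha
Step 3: N mineralized = N pool * rate%/100 = 6110.1 * 4.3/100 = 262.7 kg/ha/yr

262.7


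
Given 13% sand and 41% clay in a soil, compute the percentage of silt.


Step 1: sand + silt + clay = 100%
Step 2: silt = 100 - sand - clay
Step 3: silt = 100 - 13 - 41
Step 4: silt = 46%

46


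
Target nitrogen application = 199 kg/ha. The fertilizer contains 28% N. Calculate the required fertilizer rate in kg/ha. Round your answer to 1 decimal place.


Step 1: Fertilizer rate = target N / (N content / 100)
Step 2: Rate = 199 / (28 / 100)
Step 3: Rate = 199 / 0.28
Step 4: Rate = 710.7 kg/ha

710.7


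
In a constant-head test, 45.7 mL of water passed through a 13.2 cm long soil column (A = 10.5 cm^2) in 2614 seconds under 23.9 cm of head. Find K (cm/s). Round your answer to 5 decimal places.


Step 1: K = Q * L / (A * t * h)
Step 2: Numerator = 45.7 * 13.2 = 603.24
Step 3: Denominator = 10.5 * 2614 * 23.9 = 655983.3
Step 4: K = 603.24 / 655983.3 = 0.00092 cm/s

0.00092


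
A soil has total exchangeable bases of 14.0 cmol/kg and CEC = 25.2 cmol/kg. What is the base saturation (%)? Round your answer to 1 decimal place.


Step 1: BS = 100 * (sum of bases) / CEC
Step 2: BS = 100 * 14.0 / 25.2
Step 3: BS = 55.6%

55.6


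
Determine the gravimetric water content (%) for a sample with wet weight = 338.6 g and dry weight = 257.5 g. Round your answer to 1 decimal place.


Step 1: Water mass = wet - dry = 338.6 - 257.5 = 81.1 g
Step 2: w = 100 * water mass / dry mass
Step 3: w = 100 * 81.1 / 257.5 = 31.5%

31.5


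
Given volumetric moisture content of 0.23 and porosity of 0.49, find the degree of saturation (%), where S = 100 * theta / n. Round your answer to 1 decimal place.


Step 1: S = 100 * theta_v / n
Step 2: S = 100 * 0.23 / 0.49
Step 3: S = 46.9%

46.9


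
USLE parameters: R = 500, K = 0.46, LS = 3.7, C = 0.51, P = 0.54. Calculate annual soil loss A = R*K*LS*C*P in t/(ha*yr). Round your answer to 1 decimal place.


Step 1: A = R * K * LS * C * P
Step 2: R * K = 500 * 0.46 = 230.0
Step 3: (R*K) * LS = 230.0 * 3.7 = 851.0
Step 4: * C * P = 851.0 * 0.51 * 0.54 = 234.4
Step 5: A = 234.4 t/(ha*yr)

234.4


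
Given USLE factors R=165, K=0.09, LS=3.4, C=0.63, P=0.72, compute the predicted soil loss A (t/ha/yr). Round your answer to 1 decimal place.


Step 1: A = R * K * LS * C * P
Step 2: R * K = 165 * 0.09 = 14.85
Step 3: (R*K) * LS = 14.85 * 3.4 = 50.49
Step 4: * C * P = 50.49 * 0.63 * 0.72 = 22.9
Step 5: A = 22.9 t/(ha*yr)

22.9


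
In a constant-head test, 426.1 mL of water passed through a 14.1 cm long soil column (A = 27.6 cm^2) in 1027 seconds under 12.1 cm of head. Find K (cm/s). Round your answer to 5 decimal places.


Step 1: K = Q * L / (A * t * h)
Step 2: Numerator = 426.1 * 14.1 = 6008.01
Step 3: Denominator = 27.6 * 1027 * 12.1 = 342976.92
Step 4: K = 6008.01 / 342976.92 = 0.01752 cm/s

0.01752


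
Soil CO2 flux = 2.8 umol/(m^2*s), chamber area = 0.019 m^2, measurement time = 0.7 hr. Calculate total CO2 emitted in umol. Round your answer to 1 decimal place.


Step 1: Convert time to seconds: 0.7 hr * 3600 = 2520.0 s
Step 2: Total = flux * area * time_s
Step 3: Total = 2.8 * 0.019 * 2520.0
Step 4: Total = 134.1 umol

134.1


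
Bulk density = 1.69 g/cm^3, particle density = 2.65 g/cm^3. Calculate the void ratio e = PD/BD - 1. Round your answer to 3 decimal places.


Step 1: e = PD / BD - 1
Step 2: e = 2.65 / 1.69 - 1
Step 3: e = 1.56805 - 1
Step 4: e = 0.568

0.568


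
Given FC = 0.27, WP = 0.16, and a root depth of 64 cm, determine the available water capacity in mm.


Step 1: Available water = (FC - WP) * depth * 10
Step 2: AW = (0.27 - 0.16) * 64 * 10
Step 3: AW = 0.11 * 64 * 10
Step 4: AW = 70.4 mm

70.4


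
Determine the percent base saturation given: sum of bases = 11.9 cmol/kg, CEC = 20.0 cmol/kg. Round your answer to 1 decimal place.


Step 1: BS = 100 * (sum of bases) / CEC
Step 2: BS = 100 * 11.9 / 20.0
Step 3: BS = 59.5%

59.5


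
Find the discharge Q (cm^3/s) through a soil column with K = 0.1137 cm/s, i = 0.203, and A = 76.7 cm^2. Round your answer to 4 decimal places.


Step 1: Apply Darcy's law: Q = K * i * A
Step 2: Q = 0.1137 * 0.203 * 76.7
Step 3: Q = 1.7703 cm^3/s

1.7703


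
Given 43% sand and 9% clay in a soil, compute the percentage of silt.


Step 1: sand + silt + clay = 100%
Step 2: silt = 100 - sand - clay
Step 3: silt = 100 - 43 - 9
Step 4: silt = 48%

48


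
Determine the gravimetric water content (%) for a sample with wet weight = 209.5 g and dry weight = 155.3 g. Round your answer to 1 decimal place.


Step 1: Water mass = wet - dry = 209.5 - 155.3 = 54.2 g
Step 2: w = 100 * water mass / dry mass
Step 3: w = 100 * 54.2 / 155.3 = 34.9%

34.9


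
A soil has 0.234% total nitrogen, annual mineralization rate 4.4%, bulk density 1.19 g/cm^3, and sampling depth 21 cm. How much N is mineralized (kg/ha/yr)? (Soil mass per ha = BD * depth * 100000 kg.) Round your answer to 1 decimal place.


Step 1: Soil mass per ha = BD * depth * 100000 = 1.19 * 21 * 100000 = 2499000 kg
Step 2: Total N pool = soil mass * N%/100 = 2499000 * 0.234/100 = 5847.66 kg/ha
Step 3: N mineralized = N pool * rate%/100 = 5847.66 * 4.4/100 = 257.3 kg/ha/yr

257.3
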